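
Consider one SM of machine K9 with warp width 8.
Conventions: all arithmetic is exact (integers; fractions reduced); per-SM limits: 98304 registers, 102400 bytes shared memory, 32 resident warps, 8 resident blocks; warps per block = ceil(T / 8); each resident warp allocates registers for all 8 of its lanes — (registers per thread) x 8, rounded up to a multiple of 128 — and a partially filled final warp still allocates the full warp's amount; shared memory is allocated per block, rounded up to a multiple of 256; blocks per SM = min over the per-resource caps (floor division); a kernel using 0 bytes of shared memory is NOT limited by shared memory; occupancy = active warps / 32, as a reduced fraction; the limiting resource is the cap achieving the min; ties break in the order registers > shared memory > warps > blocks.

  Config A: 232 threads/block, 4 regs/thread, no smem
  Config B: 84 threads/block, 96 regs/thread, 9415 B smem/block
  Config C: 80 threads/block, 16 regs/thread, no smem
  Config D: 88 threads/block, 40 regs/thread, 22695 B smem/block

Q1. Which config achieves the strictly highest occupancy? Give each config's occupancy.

occupancies: A 29/32, B 11/16, C 15/16, D 11/16

Answer: C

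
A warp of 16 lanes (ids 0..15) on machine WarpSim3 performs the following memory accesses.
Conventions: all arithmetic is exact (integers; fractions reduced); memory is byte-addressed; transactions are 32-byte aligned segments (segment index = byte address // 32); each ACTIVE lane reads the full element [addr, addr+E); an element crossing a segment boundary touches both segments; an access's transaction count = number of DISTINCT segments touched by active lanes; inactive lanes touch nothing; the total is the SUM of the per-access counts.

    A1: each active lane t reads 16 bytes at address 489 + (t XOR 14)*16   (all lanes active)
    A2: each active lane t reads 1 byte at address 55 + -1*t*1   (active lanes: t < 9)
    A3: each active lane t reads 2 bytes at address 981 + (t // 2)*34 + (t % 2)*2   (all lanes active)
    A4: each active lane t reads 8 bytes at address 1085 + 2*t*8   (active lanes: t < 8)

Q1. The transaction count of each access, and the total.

A1: 9 transactions
A2: 1 transaction
A3: 9 transactions
A4: 5 transactions

Answer: 9,1,9,5; total 24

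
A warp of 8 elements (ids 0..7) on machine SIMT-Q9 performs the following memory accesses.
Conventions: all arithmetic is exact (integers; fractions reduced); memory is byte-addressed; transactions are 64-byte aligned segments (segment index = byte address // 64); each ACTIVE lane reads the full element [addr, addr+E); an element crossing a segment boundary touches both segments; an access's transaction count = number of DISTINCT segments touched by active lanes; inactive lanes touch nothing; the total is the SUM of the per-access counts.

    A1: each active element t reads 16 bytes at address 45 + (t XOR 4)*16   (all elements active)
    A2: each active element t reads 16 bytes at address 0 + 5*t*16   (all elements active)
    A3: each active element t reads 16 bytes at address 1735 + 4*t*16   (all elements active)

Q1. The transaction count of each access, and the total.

A1: 3 transactions
A2: 8 transactions
A3: 8 transactions

Answer: 3,8,8; total 19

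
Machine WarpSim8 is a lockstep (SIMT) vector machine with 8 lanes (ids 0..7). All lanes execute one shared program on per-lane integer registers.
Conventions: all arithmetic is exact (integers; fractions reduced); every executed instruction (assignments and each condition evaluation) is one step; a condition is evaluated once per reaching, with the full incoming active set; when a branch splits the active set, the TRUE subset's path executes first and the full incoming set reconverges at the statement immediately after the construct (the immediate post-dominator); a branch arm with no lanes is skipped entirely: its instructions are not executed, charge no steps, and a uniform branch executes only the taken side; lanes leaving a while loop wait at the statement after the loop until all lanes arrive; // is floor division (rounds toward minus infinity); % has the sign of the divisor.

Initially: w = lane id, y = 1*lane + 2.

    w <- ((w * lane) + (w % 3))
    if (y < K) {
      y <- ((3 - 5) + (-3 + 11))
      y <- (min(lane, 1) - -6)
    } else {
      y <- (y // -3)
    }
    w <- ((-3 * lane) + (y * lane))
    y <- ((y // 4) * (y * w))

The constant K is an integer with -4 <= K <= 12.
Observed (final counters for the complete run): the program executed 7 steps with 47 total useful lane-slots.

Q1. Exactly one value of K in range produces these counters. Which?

Answer: K = 9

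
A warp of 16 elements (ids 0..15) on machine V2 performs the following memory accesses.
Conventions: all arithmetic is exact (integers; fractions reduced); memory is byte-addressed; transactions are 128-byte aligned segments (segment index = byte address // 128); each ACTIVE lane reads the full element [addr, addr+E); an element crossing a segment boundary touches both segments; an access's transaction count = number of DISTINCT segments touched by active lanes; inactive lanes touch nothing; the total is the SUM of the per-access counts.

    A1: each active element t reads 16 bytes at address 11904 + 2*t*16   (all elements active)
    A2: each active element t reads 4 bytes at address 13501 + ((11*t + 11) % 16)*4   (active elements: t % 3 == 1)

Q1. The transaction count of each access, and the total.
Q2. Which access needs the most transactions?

A1: 4 transactions
A2: 1 transaction

Answer: 4,1; total 5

Answer: A1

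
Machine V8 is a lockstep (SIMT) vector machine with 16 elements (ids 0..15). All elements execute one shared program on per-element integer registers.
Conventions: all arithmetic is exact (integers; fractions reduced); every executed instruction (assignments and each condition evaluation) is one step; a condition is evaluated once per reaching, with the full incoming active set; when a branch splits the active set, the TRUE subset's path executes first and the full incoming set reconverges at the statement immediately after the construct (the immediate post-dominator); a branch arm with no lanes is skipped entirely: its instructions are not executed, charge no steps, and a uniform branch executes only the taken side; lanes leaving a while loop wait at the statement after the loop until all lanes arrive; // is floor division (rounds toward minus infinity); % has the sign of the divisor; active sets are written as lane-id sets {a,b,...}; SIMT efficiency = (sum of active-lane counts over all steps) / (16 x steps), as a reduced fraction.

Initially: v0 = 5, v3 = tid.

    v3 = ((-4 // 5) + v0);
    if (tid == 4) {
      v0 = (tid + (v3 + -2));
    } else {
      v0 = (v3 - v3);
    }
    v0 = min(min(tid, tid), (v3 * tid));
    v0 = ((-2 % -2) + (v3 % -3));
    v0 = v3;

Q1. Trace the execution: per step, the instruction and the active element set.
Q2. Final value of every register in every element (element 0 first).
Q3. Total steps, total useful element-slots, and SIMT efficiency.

step 0: v3 <- ((-4 // 5) + v0)       {0,1,2,3,4,5,6,7,8,9,10,11,12,13,14,15}
step 1: eval (tid == 4)              {0,1,2,3,4,5,6,7,8,9,10,11,12,13,14,15}
step 2: v0 <- (tid + (v3 + -2))      {4}
step 3: v0 <- (v3 - v3)              {0,1,2,3,5,6,7,8,9,10,11,12,13,14,15}
step 4: v0 <- min(min(tid, tid), (v3 * tid)) {0,1,2,3,4,5,6,7,8,9,10,11,12,13,14,15}
step 5: v0 <- ((-2 % -2) + (v3 % -3)) {0,1,2,3,4,5,6,7,8,9,10,11,12,13,14,15}
step 6: v0 <- v3                     {0,1,2,3,4,5,6,7,8,9,10,11,12,13,14,15}

Answer: 7 steps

v0: 4,4,4,4,4,4,4,4,4,4,4,4,4,4,4,4
v3: 4,4,4,4,4,4,4,4,4,4,4,4,4,4,4,4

steps = 7; useful = 96; efficiency = 96/112 = 6/7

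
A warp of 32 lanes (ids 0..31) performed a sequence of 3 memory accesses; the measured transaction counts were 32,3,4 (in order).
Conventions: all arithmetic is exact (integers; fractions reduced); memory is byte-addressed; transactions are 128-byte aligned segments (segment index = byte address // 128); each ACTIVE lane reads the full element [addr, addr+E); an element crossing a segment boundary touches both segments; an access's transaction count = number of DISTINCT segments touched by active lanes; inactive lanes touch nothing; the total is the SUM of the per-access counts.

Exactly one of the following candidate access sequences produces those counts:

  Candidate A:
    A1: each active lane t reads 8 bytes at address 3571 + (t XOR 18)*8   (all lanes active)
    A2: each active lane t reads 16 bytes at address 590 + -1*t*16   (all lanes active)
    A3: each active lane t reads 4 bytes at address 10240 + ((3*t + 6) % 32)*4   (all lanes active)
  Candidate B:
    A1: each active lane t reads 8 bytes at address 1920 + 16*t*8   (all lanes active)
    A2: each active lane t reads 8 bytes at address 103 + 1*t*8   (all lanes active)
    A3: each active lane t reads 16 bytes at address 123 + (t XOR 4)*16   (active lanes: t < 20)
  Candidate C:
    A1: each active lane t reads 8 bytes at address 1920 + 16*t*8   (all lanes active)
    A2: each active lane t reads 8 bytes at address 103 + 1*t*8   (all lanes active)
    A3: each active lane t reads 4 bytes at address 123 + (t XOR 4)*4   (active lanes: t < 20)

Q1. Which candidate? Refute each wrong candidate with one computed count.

A: A1 gives 3 transactions, not 32
C: A3 gives 2 transactions, not 4
B: all counts match (32,3,4)

Answer: B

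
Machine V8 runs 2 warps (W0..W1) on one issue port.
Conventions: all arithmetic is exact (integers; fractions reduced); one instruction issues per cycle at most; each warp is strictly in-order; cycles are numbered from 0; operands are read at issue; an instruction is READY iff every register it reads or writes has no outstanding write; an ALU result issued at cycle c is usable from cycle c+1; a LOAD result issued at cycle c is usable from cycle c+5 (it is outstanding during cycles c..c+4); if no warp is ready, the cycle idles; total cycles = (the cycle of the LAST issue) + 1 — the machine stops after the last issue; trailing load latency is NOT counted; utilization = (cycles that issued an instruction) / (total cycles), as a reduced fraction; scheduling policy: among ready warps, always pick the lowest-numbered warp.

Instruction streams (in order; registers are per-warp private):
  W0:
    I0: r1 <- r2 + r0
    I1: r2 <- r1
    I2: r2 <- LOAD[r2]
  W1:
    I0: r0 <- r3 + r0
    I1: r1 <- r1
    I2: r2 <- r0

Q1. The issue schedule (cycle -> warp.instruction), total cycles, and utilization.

cycle 0: W0.I0
cycle 1: W0.I1
cycle 2: W0.I2
cycle 3: W1.I0
cycle 4: W1.I1
cycle 5: W1.I2

Answer: 6 cycles, utilization 1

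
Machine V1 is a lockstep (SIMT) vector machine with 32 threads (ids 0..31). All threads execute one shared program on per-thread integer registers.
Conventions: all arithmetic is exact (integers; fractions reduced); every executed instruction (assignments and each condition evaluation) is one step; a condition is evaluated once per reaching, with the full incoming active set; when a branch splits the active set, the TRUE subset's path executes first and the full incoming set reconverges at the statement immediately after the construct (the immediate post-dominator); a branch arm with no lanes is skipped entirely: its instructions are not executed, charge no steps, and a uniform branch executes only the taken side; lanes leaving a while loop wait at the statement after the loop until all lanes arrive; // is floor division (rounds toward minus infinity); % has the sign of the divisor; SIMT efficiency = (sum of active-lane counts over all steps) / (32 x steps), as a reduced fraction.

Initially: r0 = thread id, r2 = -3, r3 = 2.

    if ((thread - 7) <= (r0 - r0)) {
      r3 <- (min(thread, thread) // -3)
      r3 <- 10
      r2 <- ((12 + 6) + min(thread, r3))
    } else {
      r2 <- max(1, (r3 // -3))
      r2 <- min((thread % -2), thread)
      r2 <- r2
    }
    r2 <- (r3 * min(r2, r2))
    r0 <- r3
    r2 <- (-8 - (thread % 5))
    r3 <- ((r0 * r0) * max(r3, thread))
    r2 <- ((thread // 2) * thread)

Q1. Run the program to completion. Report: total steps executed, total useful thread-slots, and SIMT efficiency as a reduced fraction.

Answer: 12 steps, 288 useful, 3/4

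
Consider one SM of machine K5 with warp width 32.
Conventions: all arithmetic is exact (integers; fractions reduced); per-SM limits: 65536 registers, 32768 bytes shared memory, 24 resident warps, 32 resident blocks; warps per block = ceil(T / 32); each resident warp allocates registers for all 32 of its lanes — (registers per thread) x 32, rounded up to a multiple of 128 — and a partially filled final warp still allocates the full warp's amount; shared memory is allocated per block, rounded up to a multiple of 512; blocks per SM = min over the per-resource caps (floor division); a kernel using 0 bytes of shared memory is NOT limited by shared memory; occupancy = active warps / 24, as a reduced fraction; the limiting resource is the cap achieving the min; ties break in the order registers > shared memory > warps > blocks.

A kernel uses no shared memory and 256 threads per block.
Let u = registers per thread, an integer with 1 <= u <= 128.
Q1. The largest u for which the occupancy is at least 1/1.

Answer: u = 84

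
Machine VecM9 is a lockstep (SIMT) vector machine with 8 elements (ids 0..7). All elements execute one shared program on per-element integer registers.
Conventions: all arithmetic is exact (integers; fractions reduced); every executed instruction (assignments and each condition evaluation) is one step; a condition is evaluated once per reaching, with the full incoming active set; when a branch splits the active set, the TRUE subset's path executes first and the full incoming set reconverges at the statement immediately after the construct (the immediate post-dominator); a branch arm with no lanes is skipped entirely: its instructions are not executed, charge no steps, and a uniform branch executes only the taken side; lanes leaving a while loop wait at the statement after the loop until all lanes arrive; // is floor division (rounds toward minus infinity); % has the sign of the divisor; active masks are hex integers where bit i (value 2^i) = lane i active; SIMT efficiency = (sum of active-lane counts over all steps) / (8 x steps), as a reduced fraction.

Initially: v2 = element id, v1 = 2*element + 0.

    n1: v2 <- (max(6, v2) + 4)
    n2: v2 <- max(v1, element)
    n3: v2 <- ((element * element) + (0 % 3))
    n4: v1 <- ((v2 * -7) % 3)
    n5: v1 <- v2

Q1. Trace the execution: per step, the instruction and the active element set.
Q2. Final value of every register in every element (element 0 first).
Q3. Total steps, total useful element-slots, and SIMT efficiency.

step 0: v2 <- (max(6, v2) + 4)       0xff
step 1: v2 <- max(v1, element)       0xff
step 2: v2 <- ((element * element) + (0 % 3)) 0xff
step 3: v1 <- ((v2 * -7) % 3)        0xff
step 4: v1 <- v2                     0xff

Answer: 5 steps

v2: 0,1,4,9,16,25,36,49
v1: 0,1,4,9,16,25,36,49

steps = 5; useful = 40; efficiency = 40/40 = 1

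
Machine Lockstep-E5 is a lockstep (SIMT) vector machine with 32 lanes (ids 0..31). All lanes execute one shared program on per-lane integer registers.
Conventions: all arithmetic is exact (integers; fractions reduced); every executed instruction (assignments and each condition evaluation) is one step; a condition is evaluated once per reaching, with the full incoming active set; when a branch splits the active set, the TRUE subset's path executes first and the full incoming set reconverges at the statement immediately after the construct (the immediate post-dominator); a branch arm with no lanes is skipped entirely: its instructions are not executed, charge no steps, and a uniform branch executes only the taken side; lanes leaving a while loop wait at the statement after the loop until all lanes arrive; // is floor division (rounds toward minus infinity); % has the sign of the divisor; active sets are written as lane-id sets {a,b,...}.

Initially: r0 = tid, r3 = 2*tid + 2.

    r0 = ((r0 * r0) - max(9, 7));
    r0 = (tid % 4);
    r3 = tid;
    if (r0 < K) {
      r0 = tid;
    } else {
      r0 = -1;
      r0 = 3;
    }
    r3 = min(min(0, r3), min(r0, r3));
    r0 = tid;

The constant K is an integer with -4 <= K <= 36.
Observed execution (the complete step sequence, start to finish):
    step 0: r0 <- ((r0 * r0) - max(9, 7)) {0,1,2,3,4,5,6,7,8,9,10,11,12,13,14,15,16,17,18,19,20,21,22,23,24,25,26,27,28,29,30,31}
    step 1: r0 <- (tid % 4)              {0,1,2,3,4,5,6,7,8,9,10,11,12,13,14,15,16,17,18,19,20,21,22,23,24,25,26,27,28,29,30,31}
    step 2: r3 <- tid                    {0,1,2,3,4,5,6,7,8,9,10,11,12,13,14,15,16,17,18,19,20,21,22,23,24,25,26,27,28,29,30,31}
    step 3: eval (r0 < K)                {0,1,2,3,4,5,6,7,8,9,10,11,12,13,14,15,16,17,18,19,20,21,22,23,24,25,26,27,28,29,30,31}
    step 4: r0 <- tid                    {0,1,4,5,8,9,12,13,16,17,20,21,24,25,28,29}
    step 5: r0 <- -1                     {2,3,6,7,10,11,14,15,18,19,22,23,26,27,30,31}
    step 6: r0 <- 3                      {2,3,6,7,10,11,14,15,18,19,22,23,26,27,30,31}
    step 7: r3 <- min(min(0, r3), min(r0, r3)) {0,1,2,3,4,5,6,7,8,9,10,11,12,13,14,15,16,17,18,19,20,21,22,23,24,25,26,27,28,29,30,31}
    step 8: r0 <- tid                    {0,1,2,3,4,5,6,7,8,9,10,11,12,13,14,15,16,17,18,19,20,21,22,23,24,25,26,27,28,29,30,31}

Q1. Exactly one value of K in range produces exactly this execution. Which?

Answer: K = 2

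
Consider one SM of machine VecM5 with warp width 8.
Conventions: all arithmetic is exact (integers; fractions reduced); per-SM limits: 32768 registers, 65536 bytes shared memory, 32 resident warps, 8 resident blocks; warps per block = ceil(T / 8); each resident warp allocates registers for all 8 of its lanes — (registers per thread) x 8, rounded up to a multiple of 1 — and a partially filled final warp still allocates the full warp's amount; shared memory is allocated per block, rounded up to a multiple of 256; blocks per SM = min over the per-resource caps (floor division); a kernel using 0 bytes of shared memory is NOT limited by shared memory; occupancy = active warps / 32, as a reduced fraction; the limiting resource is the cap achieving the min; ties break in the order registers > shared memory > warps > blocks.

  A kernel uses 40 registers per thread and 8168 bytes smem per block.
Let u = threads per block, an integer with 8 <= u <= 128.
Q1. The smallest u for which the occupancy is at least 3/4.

Answer: u = 17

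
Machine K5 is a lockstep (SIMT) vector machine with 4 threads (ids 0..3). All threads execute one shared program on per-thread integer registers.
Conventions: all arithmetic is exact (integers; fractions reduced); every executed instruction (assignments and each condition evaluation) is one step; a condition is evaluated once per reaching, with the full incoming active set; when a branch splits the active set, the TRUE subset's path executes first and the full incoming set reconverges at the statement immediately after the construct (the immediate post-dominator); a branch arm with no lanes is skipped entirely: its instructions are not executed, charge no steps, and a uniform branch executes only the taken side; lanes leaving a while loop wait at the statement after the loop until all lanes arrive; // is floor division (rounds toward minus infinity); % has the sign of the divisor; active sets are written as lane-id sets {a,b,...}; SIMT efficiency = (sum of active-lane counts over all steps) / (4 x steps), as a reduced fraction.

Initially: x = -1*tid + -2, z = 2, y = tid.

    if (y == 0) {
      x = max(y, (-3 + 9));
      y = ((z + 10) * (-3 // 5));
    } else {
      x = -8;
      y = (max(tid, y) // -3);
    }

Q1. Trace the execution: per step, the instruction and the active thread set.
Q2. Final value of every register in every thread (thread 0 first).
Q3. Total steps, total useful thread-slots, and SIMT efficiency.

step 0: eval (y == 0)                {0,1,2,3}
step 1: x <- max(y, (-3 + 9))        {0}
step 2: y <- ((z + 10) * (-3 // 5))  {0}
step 3: x <- -8                      {1,2,3}
step 4: y <- (max(tid, y) // -3)     {1,2,3}

Answer: 5 steps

x: 6,-8,-8,-8
z: 2,2,2,2
y: -12,-1,-1,-1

steps = 5; useful = 12; efficiency = 12/20 = 3/5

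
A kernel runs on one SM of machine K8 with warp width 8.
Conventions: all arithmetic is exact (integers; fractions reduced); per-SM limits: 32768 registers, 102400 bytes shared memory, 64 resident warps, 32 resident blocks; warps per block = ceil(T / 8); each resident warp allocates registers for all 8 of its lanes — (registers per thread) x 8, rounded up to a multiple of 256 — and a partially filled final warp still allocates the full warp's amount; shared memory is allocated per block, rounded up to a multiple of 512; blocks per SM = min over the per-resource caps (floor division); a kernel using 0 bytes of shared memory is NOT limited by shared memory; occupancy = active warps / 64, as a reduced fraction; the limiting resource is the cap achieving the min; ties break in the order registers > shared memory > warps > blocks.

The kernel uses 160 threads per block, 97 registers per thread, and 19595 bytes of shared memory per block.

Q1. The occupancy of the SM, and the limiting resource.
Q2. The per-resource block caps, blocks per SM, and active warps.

Answer: occupancy 5/16, limited by registers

registers: 1 block
shared memory: 5 blocks
warps: 3 blocks
blocks: 32 blocks

Answer: 1 block, 20 active warps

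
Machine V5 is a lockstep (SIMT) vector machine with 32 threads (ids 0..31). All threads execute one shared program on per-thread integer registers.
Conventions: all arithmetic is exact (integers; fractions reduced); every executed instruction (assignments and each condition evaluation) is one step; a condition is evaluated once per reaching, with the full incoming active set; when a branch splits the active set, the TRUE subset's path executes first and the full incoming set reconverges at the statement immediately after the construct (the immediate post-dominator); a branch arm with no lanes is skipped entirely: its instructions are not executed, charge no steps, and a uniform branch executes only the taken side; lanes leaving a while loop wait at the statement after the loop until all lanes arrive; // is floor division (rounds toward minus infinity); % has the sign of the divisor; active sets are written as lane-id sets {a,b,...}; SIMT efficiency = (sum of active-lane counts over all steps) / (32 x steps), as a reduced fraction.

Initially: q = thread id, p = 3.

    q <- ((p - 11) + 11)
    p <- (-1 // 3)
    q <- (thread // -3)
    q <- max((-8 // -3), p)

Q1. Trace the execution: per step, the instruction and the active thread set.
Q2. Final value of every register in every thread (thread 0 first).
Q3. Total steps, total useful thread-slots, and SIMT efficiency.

step 0: q <- ((p - 11) + 11)         {0,1,2,3,4,5,6,7,8,9,10,11,12,13,14,15,16,17,18,19,20,21,22,23,24,25,26,27,28,29,30,31}
step 1: p <- (-1 // 3)               {0,1,2,3,4,5,6,7,8,9,10,11,12,13,14,15,16,17,18,19,20,21,22,23,24,25,26,27,28,29,30,31}
step 2: q <- (thread // -3)          {0,1,2,3,4,5,6,7,8,9,10,11,12,13,14,15,16,17,18,19,20,21,22,23,24,25,26,27,28,29,30,31}
step 3: q <- max((-8 // -3), p)      {0,1,2,3,4,5,6,7,8,9,10,11,12,13,14,15,16,17,18,19,20,21,22,23,24,25,26,27,28,29,30,31}

Answer: 4 steps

q: 2,2,2,2,2,2,2,2,2,2,2,2,2,2,2,2,2,2,2,2,2,2,2,2,2,2,2,2,2,2,2,2
p: -1,-1,-1,-1,-1,-1,-1,-1,-1,-1,-1,-1,-1,-1,-1,-1,-1,-1,-1,-1,-1,-1,-1,-1,-1,-1,-1,-1,-1,-1,-1,-1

steps = 4; useful = 128; efficiency = 128/128 = 1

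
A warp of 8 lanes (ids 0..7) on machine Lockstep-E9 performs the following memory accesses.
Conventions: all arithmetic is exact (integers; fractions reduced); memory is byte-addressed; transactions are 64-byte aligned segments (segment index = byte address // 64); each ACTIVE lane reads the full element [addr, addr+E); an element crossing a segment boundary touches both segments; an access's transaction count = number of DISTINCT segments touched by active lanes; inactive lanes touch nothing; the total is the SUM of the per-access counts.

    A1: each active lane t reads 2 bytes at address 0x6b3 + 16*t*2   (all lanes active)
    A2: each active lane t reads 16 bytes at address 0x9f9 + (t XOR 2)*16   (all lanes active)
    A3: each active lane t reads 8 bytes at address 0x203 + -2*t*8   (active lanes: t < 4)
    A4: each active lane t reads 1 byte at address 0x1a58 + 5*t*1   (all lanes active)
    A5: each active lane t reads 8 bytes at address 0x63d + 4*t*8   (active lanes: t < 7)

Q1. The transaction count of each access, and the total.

A1: 5 transactions
A2: 3 transactions
A3: 2 transactions
A4: 1 transaction
A5: 5 transactions

Answer: 5,3,2,1,5; total 16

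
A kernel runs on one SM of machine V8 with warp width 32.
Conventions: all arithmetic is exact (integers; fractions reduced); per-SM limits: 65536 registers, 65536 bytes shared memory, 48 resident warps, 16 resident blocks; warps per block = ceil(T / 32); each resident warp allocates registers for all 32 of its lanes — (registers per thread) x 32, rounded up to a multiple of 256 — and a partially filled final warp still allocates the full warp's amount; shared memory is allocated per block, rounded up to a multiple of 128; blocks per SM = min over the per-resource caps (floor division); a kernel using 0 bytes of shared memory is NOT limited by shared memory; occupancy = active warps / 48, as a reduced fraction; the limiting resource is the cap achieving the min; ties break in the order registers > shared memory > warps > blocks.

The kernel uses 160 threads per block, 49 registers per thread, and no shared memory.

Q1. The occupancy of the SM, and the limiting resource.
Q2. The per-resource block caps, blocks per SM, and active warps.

Answer: occupancy 35/48, limited by registers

registers: 7 blocks
shared memory: no limit (kernel uses none)
warps: 9 blocks
blocks: 16 blocks

Answer: 7 blocks, 35 active warps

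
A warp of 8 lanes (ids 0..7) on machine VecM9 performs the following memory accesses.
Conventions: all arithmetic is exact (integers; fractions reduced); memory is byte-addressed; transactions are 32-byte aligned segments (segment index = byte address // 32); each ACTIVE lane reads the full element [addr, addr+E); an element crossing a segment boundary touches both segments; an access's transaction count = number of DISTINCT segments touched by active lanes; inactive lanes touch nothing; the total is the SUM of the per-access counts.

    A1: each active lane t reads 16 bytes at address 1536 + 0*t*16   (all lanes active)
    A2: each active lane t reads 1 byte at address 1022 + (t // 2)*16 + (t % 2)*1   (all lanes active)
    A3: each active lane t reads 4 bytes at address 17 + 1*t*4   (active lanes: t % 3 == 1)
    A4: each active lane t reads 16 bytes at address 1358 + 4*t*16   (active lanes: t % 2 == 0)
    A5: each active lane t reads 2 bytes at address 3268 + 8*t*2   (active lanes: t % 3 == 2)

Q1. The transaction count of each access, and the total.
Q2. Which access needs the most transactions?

A1: 1 transaction
A2: 3 transactions
A3: 2 transactions
A4: 4 transactions
A5: 2 transactions

Answer: 1,3,2,4,2; total 12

Answer: A4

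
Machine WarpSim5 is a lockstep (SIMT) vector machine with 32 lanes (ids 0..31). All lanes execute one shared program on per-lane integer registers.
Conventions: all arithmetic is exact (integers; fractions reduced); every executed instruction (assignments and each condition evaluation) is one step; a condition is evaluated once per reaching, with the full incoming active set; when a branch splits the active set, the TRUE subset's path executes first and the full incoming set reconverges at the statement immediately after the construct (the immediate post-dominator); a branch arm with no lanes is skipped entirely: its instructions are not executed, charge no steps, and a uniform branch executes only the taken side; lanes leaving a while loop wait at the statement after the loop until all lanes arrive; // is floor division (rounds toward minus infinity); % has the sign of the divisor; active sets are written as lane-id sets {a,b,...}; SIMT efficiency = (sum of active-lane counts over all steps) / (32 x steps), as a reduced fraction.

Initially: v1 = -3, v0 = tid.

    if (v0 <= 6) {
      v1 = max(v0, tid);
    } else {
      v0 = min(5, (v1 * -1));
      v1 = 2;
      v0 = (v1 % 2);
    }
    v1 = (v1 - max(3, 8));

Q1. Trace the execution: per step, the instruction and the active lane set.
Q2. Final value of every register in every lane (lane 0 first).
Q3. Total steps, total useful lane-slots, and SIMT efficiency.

step 0: eval (v0 <= 6)               {0,1,2,3,4,5,6,7,8,9,10,11,12,13,14,15,16,17,18,19,20,21,22,23,24,25,26,27,28,29,30,31}
step 1: v1 <- max(v0, tid)           {0,1,2,3,4,5,6}
step 2: v0 <- min(5, (v1 * -1))      {7,8,9,10,11,12,13,14,15,16,17,18,19,20,21,22,23,24,25,26,27,28,29,30,31}
step 3: v1 <- 2                      {7,8,9,10,11,12,13,14,15,16,17,18,19,20,21,22,23,24,25,26,27,28,29,30,31}
step 4: v0 <- (v1 % 2)               {7,8,9,10,11,12,13,14,15,16,17,18,19,20,21,22,23,24,25,26,27,28,29,30,31}
step 5: v1 <- (v1 - max(3, 8))       {0,1,2,3,4,5,6,7,8,9,10,11,12,13,14,15,16,17,18,19,20,21,22,23,24,25,26,27,28,29,30,31}

Answer: 6 steps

v1: -8,-7,-6,-5,-4,-3,-2,-6,-6,-6,-6,-6,-6,-6,-6,-6,-6,-6,-6,-6,-6,-6,-6,-6,-6,-6,-6,-6,-6,-6,-6,-6
v0: 0,1,2,3,4,5,6,0,0,0,0,0,0,0,0,0,0,0,0,0,0,0,0,0,0,0,0,0,0,0,0,0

steps = 6; useful = 146; efficiency = 146/192 = 73/96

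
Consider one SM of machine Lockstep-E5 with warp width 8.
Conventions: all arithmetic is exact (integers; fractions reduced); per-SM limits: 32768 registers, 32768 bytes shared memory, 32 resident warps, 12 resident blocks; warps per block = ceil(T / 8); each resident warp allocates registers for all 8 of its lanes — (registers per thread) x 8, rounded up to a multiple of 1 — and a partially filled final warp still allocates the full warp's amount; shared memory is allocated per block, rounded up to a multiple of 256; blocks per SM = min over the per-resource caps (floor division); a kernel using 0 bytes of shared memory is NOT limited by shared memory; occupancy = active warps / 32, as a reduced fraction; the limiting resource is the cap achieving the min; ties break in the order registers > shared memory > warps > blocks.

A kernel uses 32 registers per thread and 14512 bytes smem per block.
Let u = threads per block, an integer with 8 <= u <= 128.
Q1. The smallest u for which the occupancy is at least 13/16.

Answer: u = 97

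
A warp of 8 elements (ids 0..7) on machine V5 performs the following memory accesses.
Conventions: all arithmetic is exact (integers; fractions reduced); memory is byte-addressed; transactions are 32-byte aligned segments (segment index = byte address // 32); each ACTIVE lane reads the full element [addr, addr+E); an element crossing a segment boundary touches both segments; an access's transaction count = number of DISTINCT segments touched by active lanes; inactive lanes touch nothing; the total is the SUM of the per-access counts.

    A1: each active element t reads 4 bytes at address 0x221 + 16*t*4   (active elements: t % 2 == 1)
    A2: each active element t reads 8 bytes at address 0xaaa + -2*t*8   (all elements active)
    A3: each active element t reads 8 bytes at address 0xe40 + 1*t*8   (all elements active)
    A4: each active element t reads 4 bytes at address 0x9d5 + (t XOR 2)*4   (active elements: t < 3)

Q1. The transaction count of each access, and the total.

A1: 4 transactions
A2: 5 transactions
A3: 2 transactions
A4: 2 transactions

Answer: 4,5,2,2; total 13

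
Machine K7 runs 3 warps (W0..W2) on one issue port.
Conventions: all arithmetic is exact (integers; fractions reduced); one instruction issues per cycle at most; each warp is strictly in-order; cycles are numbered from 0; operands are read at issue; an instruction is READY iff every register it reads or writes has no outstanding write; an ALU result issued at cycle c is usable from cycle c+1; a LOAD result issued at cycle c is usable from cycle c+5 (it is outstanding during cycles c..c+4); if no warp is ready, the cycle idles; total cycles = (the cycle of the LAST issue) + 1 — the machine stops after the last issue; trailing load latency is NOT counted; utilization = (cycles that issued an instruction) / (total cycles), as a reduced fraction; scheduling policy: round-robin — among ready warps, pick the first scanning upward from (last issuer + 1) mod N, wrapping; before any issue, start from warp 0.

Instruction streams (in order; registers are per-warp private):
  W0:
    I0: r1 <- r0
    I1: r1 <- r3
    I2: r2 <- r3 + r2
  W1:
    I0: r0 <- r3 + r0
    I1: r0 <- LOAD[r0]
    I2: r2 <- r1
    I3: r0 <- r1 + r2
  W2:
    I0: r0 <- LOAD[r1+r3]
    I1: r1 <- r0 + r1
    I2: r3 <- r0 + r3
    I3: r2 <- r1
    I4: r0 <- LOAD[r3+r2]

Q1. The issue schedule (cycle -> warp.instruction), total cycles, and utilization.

cycle 0: W0.I0
cycle 1: W1.I0
cycle 2: W2.I0
cycle 3: W0.I1
cycle 4: W1.I1
cycle 5: W0.I2
cycle 6: W1.I2
cycle 7: W2.I1
cycle 8: W2.I2
cycle 9: W1.I3
cycle 10: W2.I3
cycle 11: W2.I4

Answer: 12 cycles, utilization 1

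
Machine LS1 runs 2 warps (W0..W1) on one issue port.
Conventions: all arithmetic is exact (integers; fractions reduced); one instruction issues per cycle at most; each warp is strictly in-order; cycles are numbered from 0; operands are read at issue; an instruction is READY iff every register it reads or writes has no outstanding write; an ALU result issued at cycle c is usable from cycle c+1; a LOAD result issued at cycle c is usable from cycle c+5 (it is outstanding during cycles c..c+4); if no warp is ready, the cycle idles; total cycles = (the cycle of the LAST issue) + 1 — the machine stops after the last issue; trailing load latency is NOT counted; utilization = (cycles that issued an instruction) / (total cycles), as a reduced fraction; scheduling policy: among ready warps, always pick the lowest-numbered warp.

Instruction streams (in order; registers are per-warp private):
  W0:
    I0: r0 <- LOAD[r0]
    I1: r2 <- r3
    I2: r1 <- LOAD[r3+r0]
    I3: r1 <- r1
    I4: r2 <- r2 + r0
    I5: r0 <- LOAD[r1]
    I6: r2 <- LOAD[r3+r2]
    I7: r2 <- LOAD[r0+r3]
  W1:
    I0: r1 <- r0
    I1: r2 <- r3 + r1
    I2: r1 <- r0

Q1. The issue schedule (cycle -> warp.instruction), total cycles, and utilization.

cycle 0: W0.I0
cycle 1: W0.I1
cycle 2: W1.I0
cycle 3: W1.I1
cycle 4: W1.I2
cycle 5: W0.I2
cycle 6: idle
cycle 7: idle
cycle 8: idle
cycle 9: idle
cycle 10: W0.I3
cycle 11: W0.I4
cycle 12: W0.I5
cycle 13: W0.I6
cycle 14: idle
cycle 15: idle
cycle 16: idle
cycle 17: idle
cycle 18: W0.I7

Answer: 19 cycles, utilization 11/19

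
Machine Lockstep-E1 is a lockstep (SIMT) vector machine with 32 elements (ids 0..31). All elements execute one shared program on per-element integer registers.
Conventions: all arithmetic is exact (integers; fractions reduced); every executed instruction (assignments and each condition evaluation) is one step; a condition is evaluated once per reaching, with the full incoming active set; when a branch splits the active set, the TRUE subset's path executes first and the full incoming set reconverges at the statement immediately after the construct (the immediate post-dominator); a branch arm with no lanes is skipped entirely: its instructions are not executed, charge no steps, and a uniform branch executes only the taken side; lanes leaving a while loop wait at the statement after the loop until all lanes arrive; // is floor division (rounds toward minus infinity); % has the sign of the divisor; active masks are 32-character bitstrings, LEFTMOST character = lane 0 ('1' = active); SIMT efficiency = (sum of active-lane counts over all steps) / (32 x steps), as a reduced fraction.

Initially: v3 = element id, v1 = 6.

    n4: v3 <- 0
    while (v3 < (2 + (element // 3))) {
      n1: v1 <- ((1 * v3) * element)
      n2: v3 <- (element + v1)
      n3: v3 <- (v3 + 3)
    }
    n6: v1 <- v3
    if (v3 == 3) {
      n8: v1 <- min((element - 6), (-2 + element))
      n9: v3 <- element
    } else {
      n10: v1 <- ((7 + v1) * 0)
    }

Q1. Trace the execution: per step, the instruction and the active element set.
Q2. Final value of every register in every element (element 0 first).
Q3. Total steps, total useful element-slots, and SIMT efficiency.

step 0: v3 <- 0                      11111111111111111111111111111111
step 1: eval (v3 < (2 + (element // 3))) 11111111111111111111111111111111
step 2: v1 <- ((1 * v3) * element)   11111111111111111111111111111111
step 3: v3 <- (element + v1)         11111111111111111111111111111111
step 4: v3 <- (v3 + 3)               11111111111111111111111111111111
step 5: eval (v3 < (2 + (element // 3))) 11111111111111111111111111111111
step 6: v1 <- v3                     11111111111111111111111111111111
step 7: eval (v3 == 3)               11111111111111111111111111111111
step 8: v1 <- min((element - 6), (-2 + element)) 10000000000000000000000000000000
step 9: v3 <- element                10000000000000000000000000000000
step 10: v1 <- ((7 + v1) * 0)         01111111111111111111111111111111

Answer: 11 steps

v3: 0,4,5,6,7,8,9,10,11,12,13,14,15,16,17,18,19,20,21,22,23,24,25,26,27,28,29,30,31,32,33,34
v1: -6,0,0,0,0,0,0,0,0,0,0,0,0,0,0,0,0,0,0,0,0,0,0,0,0,0,0,0,0,0,0,0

steps = 11; useful = 289; efficiency = 289/352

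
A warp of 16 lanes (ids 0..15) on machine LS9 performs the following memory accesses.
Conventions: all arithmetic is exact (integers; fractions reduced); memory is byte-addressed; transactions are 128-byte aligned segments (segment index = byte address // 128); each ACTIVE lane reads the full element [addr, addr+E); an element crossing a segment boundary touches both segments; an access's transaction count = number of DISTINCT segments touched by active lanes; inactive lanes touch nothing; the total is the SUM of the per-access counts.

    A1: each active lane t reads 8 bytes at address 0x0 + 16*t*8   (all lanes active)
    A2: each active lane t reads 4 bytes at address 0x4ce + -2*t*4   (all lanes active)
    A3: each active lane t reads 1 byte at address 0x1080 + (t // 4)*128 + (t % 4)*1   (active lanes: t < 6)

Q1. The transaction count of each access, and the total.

A1: 16 transactions
A2: 2 transactions
A3: 2 transactions

Answer: 16,2,2; total 20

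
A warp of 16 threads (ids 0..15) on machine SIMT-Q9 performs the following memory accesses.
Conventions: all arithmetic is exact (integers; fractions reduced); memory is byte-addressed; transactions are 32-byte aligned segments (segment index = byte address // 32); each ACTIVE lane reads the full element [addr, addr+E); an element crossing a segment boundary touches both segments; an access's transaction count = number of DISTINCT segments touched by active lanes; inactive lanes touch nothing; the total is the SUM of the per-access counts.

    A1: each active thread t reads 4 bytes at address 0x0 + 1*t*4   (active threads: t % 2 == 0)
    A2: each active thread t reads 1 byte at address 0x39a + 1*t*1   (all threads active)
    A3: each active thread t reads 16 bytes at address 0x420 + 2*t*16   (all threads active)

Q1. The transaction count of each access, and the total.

A1: 2 transactions
A2: 2 transactions
A3: 16 transactions

Answer: 2,2,16; total 20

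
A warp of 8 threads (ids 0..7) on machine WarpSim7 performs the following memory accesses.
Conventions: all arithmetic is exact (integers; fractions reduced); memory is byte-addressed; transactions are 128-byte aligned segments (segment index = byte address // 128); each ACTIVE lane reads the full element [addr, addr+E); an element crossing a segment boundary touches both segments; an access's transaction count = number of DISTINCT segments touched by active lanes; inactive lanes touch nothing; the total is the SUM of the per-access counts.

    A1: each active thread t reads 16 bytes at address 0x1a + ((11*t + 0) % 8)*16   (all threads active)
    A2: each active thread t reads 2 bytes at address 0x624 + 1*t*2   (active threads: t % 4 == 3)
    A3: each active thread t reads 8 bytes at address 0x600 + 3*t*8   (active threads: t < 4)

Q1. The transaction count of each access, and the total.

A1: 2 transactions
A2: 1 transaction
A3: 1 transaction

Answer: 2,1,1; total 4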